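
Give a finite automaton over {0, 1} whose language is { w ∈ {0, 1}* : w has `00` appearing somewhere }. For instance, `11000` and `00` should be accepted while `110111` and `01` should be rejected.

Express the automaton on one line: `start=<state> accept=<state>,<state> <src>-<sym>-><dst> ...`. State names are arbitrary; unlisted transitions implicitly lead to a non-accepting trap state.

States q0..q1 record the length of the longest prefix of `00` that matches the current input suffix. Reaching q2 means `00` has been seen, and we stay there forever. Accept from q2.
A 3-state machine:
        0   1  
>  q0   q1  q0 
   q1   q2  q0 
 * q2   q2  q2 
(> = start, * = accepting)

start=q0 accept=q2 q0-0->q1 q0-1->q0 q1-0->q2 q1-1->q0 q2-0->q2 q2-1->q2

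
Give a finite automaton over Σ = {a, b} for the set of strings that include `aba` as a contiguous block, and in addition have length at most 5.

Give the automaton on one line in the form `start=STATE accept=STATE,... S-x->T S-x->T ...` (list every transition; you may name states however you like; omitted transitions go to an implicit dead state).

start=S0 accept=S8,S11,S12 S0-a->S1 S0-b->S2 S1-a->S3 S1-b->S4 S2-a->S3 S2-b->S5 S3-a->S6 S3-b->S7 S4-a->S8 S4-b->S9 S5-a->S6 S5-b->S9 S6-a->S9 S6-b->S10 S7-a->S11 S7-b->S9 S8-a->S11 S8-b->S11 S9-a->S9 S9-b->S9 S10-a->S12 S10-b->S9 S11-a->S12 S11-b->S12 S12-a->S9 S12-b->S9

Run two small machines in parallel and take their product. One (4 states) tracks whether and how much of `aba` has been seen; the other (7 states) tracks the input length, saturating at 6. Each combined state is a pair, one component from each; accept when both components accept. Equivalent product states are then merged.
With 13 states:
          a    b  
>  S0     S1   S2 
   S1     S3   S4 
   S2     S3   S5 
   S3     S6   S7 
   S4     S8   S9 
   S5     S6   S9 
   S6     S9  S10 
   S7    S11   S9 
 * S8    S11  S11 
   S9     S9   S9 
   S10   S12   S9 
 * S11   S12  S12 
 * S12    S9   S9 
(> = start, * = accepting)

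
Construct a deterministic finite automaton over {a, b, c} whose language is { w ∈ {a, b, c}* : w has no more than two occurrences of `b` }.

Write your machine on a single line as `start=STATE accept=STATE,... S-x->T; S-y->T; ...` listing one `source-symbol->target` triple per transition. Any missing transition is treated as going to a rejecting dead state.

Only the number of `b`s matters, and only up to 3. Make a chain s0 → s1 → s2 → s3 advanced by each `b` (with s3 absorbing); every other symbol self-loops. The accepting set is {s0, s1, s2}.
A 4-state machine:
        a   b   c  
>* s0   s0  s1  s0 
 * s1   s1  s2  s1 
 * s2   s2  s3  s2 
   s3   s3  s3  s3 
(> = start, * = accepting)

start=s0; accept=s0,s1,s2; s0-a->s0; s0-b->s1; s0-c->s0; s1-a->s1; s1-b->s2; s1-c->s1; s2-a->s2; s2-b->s3; s2-c->s2; s3-a->s3; s3-b->s3; s3-c->s3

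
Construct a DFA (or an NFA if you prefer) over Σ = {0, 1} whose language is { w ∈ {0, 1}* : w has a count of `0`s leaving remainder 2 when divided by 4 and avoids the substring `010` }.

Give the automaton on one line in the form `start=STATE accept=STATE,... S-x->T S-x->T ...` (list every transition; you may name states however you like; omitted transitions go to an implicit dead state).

start=q0 accept=q2,q5,q10 q0-0->q1 q0-1->q0 q1-0->q2 q1-1->q3 q2-0->q4 q2-1->q5 q3-0->q6 q3-1->q7 q4-0->q8 q4-1->q9 q5-0->q6 q5-1->q10 q6-0->q6 q6-1->q6 q7-0->q2 q7-1->q7 q8-0->q1 q8-1->q11 q9-0->q6 q9-1->q12 q10-0->q4 q10-1->q10 q11-0->q6 q11-1->q0 q12-0->q8 q12-1->q12

Run two small machines in parallel and take their product. One (4 states) tracks the count of `0`s modulo 4; the other (4 states) tracks partial matches of the forbidden pattern `010`. Each combined state is a pair, one component from each; accept when both components accept. Equivalent product states are then merged.
With 13 states:
          0    1  
>  q0     q1   q0 
   q1     q2   q3 
 * q2     q4   q5 
   q3     q6   q7 
   q4     q8   q9 
 * q5     q6  q10 
   q6     q6   q6 
   q7     q2   q7 
   q8     q1  q11 
   q9     q6  q12 
 * q10    q4  q10 
   q11    q6   q0 
   q12    q8  q12 
(> = start, * = accepting)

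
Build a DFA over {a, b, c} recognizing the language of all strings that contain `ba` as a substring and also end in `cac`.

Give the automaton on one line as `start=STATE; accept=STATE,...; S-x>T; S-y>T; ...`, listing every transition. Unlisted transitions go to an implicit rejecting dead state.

Handle the two conditions separately and then intersect. The first has 3 states tracking whether and how much of `ba` has been seen; the second has 4 states tracking how much of the suffix `cac` has currently been matched. A product state is a pair (one from each), accepting exactly when both do.
9 states suffice.
        a   b   c  
>  s0   s0  s1  s2 
   s1   s3  s1  s2 
   s2   s4  s1  s2 
   s3   s3  s3  s5 
   s4   s0  s1  s6 
   s5   s7  s3  s5 
   s6   s4  s1  s2 
   s7   s3  s3  s8 
 * s8   s7  s3  s5 
(> = start, * = accepting)

start=s0; accept=s8; s0-a>s0; s0-b>s1; s0-c>s2; s1-a>s3; s1-b>s1; s1-c>s2; s2-a>s4; s2-b>s1; s2-c>s2; s3-a>s3; s3-b>s3; s3-c>s5; s4-a>s0; s4-b>s1; s4-c>s6; s5-a>s7; s5-b>s3; s5-c>s5; s6-a>s4; s6-b>s1; s6-c>s2; s7-a>s3; s7-b>s3; s7-c>s8; s8-a>s7; s8-b>s3; s8-c>s5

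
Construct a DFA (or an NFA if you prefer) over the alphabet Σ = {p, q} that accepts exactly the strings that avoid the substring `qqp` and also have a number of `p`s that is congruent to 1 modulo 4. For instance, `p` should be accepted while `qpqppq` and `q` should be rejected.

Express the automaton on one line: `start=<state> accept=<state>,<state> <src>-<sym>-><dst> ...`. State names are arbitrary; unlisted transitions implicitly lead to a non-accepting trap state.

start=S0 accept=S1,S4,S8 S0-p->S1 S0-q->S2 S1-p->S3 S1-q->S4 S2-p->S1 S2-q->S5 S3-p->S6 S3-q->S7 S4-p->S3 S4-q->S8 S5-p->S5 S5-q->S5 S6-p->S0 S6-q->S9 S7-p->S6 S7-q->S5 S8-p->S5 S8-q->S8 S9-p->S0 S9-q->S5

Handle the two conditions separately and then intersect. The first has 4 states tracking partial matches of the forbidden pattern `qqp`; the second has 4 states tracking the count of `p`s modulo 4. A product state is a pair (one from each), accepting exactly when both do. Minimizing collapses redundant product states.
With 10 states:
        p   q  
>  S0   S1  S2 
 * S1   S3  S4 
   S2   S1  S5 
   S3   S6  S7 
 * S4   S3  S8 
   S5   S5  S5 
   S6   S0  S9 
   S7   S6  S5 
 * S8   S5  S8 
   S9   S0  S5 
(> = start, * = accepting)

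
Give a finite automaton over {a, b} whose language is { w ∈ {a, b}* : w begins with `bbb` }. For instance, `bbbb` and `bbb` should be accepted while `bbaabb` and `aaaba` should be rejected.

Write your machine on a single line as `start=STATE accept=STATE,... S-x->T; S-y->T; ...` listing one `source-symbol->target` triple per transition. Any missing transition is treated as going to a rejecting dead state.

start=S0; accept=S3; S0-a->S4; S0-b->S1; S1-a->S4; S1-b->S2; S2-a->S4; S2-b->S3; S3-a->S3; S3-b->S3; S4-a->S4; S4-b->S4

Walk along `bbb` while the input agrees: from S0 take `b` to S1, and so on. Any deviation drops to the rejecting sink S4. Once S3 is reached the prefix is confirmed and every continuation is accepted.
A 5-state machine:
        a   b  
>  S0   S4  S1 
   S1   S4  S2 
   S2   S4  S3 
 * S3   S3  S3 
   S4   S4  S4 
(> = start, * = accepting)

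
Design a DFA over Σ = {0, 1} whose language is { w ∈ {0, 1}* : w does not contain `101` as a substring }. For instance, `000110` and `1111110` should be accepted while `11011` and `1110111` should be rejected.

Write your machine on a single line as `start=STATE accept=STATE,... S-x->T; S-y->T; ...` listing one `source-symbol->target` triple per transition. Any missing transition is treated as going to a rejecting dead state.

start=S0; accept=S0,S1,S2; S0-0->S0; S0-1->S1; S1-0->S2; S1-1->S1; S2-0->S0; S2-1->S3; S3-0->S3; S3-1->S3

This is the complement of 'contains `101`'. Use the same substring-matching states — S0 through S3 holding how much of `101` has just been matched — but flip the accepting set: everything except the trap S3 accepts.
A 4-state machine:
        0   1  
>* S0   S0  S1 
 * S1   S2  S1 
 * S2   S0  S3 
   S3   S3  S3 
(> = start, * = accepting)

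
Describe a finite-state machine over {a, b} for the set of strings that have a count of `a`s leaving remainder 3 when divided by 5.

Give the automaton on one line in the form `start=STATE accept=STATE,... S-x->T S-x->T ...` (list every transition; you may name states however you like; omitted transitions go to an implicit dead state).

start=s0 accept=s3 s0-a->s1 s0-b->s0 s1-a->s2 s1-b->s1 s2-a->s3 s2-b->s2 s3-a->s4 s3-b->s3 s4-a->s0 s4-b->s4

Keep the running count of `a`s modulo 5: each `a` advances along the cycle s0 → s1 → s2 → s3 → s4 → s0 while other symbols loop. Accept at s3.
With 5 states:
        a   b  
>  s0   s1  s0 
   s1   s2  s1 
   s2   s3  s2 
 * s3   s4  s3 
   s4   s0  s4 
(> = start, * = accepting)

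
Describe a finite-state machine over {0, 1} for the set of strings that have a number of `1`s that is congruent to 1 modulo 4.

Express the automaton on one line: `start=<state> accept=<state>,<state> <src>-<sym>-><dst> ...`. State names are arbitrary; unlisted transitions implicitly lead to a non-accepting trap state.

start=S0 accept=S1 S0-0->S0 S0-1->S1 S1-0->S1 S1-1->S2 S2-0->S2 S2-1->S3 S3-0->S3 S3-1->S0

Keep the running count of `1`s modulo 4: each `1` advances along the cycle S0 → S1 → S2 → S3 → S0 while other symbols loop. Accept at S1.
A 4-state machine:
        0   1  
>  S0   S0  S1 
 * S1   S1  S2 
   S2   S2  S3 
   S3   S3  S0 
(> = start, * = accepting)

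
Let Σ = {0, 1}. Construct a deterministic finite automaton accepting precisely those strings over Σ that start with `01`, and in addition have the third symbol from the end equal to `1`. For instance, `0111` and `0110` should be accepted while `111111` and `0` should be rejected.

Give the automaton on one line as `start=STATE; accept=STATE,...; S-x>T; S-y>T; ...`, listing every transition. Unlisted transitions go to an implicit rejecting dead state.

Build one automaton per condition and run them in lockstep. The first has 4 states tracking whether the input so far still matches the prefix `01`; the second has 15 states tracking the last 3 symbols read. A product state is a pair (one from each), accepting exactly when both do. Equivalent product states are then merged.
          0    1  
>  q0     q1   q2 
   q1     q2   q3 
   q2     q2   q2 
   q3     q4   q5 
   q4     q6   q7 
   q5     q8   q9 
 * q6    q10   q3 
 * q7     q4   q5 
 * q8     q6   q7 
 * q9     q8   q9 
   q10   q10   q3 
(> = start, * = accepting)

start=q0; accept=q6,q7,q8,q9; q0-0>q1; q0-1>q2; q1-0>q2; q1-1>q3; q2-0>q2; q2-1>q2; q3-0>q4; q3-1>q5; q4-0>q6; q4-1>q7; q5-0>q8; q5-1>q9; q6-0>q10; q6-1>q3; q7-0>q4; q7-1>q5; q8-0>q6; q8-1>q7; q9-0>q8; q9-1>q9; q10-0>q10; q10-1>q3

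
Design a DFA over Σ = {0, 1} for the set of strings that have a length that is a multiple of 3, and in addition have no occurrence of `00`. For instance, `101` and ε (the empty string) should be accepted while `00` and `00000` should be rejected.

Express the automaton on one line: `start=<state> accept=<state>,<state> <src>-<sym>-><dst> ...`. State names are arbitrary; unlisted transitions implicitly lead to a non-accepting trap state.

Build one automaton per condition and run them in lockstep. One (3 states) tracks the input length modulo 3; the other (3 states) tracks partial matches of the forbidden pattern `00`. Each combined state is a pair, one component from each; accept when both components accept. After merging equivalent states the machine shrinks.
A 7-state machine:
        0   1  
>* q0   q1  q2 
   q1   q3  q4 
   q2   q5  q4 
   q3   q3  q3 
   q4   q6  q0 
   q5   q3  q0 
 * q6   q3  q2 
(> = start, * = accepting)

start=q0 accept=q0,q6 q0-0->q1 q0-1->q2 q1-0->q3 q1-1->q4 q2-0->q5 q2-1->q4 q3-0->q3 q3-1->q3 q4-0->q6 q4-1->q0 q5-0->q3 q5-1->q0 q6-0->q3 q6-1->q2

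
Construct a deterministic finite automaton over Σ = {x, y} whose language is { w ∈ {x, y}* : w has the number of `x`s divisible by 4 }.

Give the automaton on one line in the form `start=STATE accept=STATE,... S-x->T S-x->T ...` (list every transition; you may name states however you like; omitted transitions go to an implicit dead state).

The only thing that matters is how many `x`s have appeared, reduced mod 4. Use one state per residue: S0 for 0, …, S3 for 3. Reading `x` moves to the next residue; anything else stays put. S0 is accepting.
A 4-state machine:
        x   y  
>* S0   S1  S0 
   S1   S2  S1 
   S2   S3  S2 
   S3   S0  S3 
(> = start, * = accepting)

start=S0 accept=S0 S0-x->S1 S0-y->S0 S1-x->S2 S1-y->S1 S2-x->S3 S2-y->S2 S3-x->S0 S3-y->S3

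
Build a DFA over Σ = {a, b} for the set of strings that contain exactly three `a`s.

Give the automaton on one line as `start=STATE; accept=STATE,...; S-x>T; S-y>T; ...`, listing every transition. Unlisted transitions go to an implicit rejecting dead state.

Count `a`s, saturating at 4: states s0 through s3 mean 0 through 3 `a`s seen; s4 means more than 3. Each `a` increments (capped at s4); other symbols loop. Accept from {s3}.
5 states suffice.
        a   b  
>  s0   s1  s0 
   s1   s2  s1 
   s2   s3  s2 
 * s3   s4  s3 
   s4   s4  s4 
(> = start, * = accepting)

start=s0; accept=s3; s0-a>s1; s0-b>s0; s1-a>s2; s1-b>s1; s2-a>s3; s2-b>s2; s3-a>s4; s3-b>s3; s4-a>s4; s4-b>s4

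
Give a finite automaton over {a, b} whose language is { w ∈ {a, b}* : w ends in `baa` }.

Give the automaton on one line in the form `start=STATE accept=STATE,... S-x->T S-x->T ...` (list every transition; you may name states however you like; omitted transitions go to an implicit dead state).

start=S0 accept=S3 S0-a->S0 S0-b->S1 S1-a->S2 S1-b->S1 S2-a->S3 S2-b->S1 S3-a->S0 S3-b->S1

Let each state record the length of the longest suffix of the input read so far that is also a prefix of `baa`. S1 means the last symbol is `b`; S2 means the last 2 symbols are `ba`; S3 means the last 3 symbols are `baa`. Accept only at S3, where the string currently ends in `baa`.
4 states suffice.
        a   b  
>  S0   S0  S1 
   S1   S2  S1 
   S2   S3  S1 
 * S3   S0  S1 
(> = start, * = accepting)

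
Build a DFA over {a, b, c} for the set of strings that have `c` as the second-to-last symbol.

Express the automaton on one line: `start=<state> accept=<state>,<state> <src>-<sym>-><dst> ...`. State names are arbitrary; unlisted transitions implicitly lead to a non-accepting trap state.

A DFA must remember the last 2 symbols (since which symbol is second-to-last isn't known until the input ends). Use one state per possible window of the last ≤2 symbols; accept from those whose window starts with `c`.
13 states suffice.
          a    b    c  
>  q0     q1   q2   q3 
   q1     q4   q5   q6 
   q2     q7   q8   q9 
   q3    q10  q11  q12 
   q4     q4   q5   q6 
   q5     q7   q8   q9 
   q6    q10  q11  q12 
   q7     q4   q5   q6 
   q8     q7   q8   q9 
   q9    q10  q11  q12 
 * q10    q4   q5   q6 
 * q11    q7   q8   q9 
 * q12   q10  q11  q12 
(> = start, * = accepting)

start=q0 accept=q10,q11,q12 q0-a->q1 q0-b->q2 q0-c->q3 q1-a->q4 q1-b->q5 q1-c->q6 q2-a->q7 q2-b->q8 q2-c->q9 q3-a->q10 q3-b->q11 q3-c->q12 q4-a->q4 q4-b->q5 q4-c->q6 q5-a->q7 q5-b->q8 q5-c->q9 q6-a->q10 q6-b->q11 q6-c->q12 q7-a->q4 q7-b->q5 q7-c->q6 q8-a->q7 q8-b->q8 q8-c->q9 q9-a->q10 q9-b->q11 q9-c->q12 q10-a->q4 q10-b->q5 q10-c->q6 q11-a->q7 q11-b->q8 q11-c->q9 q12-a->q10 q12-b->q11 q12-c->q12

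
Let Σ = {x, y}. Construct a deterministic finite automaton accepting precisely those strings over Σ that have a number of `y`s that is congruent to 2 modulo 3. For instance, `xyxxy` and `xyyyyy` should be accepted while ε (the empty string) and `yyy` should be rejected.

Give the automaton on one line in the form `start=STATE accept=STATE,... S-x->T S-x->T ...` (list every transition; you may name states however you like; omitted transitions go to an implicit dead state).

start=S0 accept=S2 S0-x->S0 S0-y->S1 S1-x->S1 S1-y->S2 S2-x->S2 S2-y->S0

The only thing that matters is how many `y`s have appeared, reduced mod 3. Use one state per residue: S0 for 0, …, S2 for 2. Reading `y` moves to the next residue; anything else stays put. S2 is accepting.
3 states suffice.
        x   y  
>  S0   S0  S1 
   S1   S1  S2 
 * S2   S2  S0 
(> = start, * = accepting)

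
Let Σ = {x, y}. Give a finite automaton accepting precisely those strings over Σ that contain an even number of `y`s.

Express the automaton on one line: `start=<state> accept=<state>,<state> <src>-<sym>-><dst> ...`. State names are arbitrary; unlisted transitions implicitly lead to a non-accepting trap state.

The only thing that matters is how many `y`s have appeared, reduced mod 2. Use one state per residue: S0 for 0, …, S1 for 1. Reading `y` moves to the next residue; anything else stays put. S0 is accepting.
2 states suffice.
        x   y  
>* S0   S0  S1 
   S1   S1  S0 
(> = start, * = accepting)

start=S0 accept=S0 S0-x->S0 S0-y->S1 S1-x->S1 S1-y->S0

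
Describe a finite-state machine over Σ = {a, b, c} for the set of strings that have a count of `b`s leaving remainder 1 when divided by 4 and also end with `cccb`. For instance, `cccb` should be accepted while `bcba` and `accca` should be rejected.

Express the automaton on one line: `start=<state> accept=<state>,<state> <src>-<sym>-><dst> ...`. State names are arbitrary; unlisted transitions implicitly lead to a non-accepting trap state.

start=S0 accept=S13 S0-a->S0 S0-b->S1 S0-c->S2 S1-a->S1 S1-b->S3 S1-c->S4 S2-a->S0 S2-b->S1 S2-c->S5 S3-a->S3 S3-b->S6 S3-c->S7 S4-a->S1 S4-b->S3 S4-c->S8 S5-a->S0 S5-b->S1 S5-c->S9 S6-a->S6 S6-b->S0 S6-c->S10 S7-a->S3 S7-b->S6 S7-c->S11 S8-a->S1 S8-b->S3 S8-c->S12 S9-a->S0 S9-b->S13 S9-c->S9 S10-a->S6 S10-b->S0 S10-c->S14 S11-a->S3 S11-b->S6 S11-c->S15 S12-a->S1 S12-b->S16 S12-c->S12 S13-a->S1 S13-b->S3 S13-c->S4 S14-a->S6 S14-b->S0 S14-c->S17 S15-a->S3 S15-b->S18 S15-c->S15 S16-a->S3 S16-b->S6 S16-c->S7 S17-a->S6 S17-b->S19 S17-c->S17 S18-a->S6 S18-b->S0 S18-c->S10 S19-a->S0 S19-b->S1 S19-c->S2

Build one automaton per condition and run them in lockstep. The first has 4 states tracking the count of `b`s modulo 4; the second has 5 states tracking how much of the suffix `cccb` has currently been matched. A product state is a pair (one from each), accepting exactly when both do.
          a    b    c  
>  S0     S0   S1   S2 
   S1     S1   S3   S4 
   S2     S0   S1   S5 
   S3     S3   S6   S7 
   S4     S1   S3   S8 
   S5     S0   S1   S9 
   S6     S6   S0  S10 
   S7     S3   S6  S11 
   S8     S1   S3  S12 
   S9     S0  S13   S9 
   S10    S6   S0  S14 
   S11    S3   S6  S15 
   S12    S1  S16  S12 
 * S13    S1   S3   S4 
   S14    S6   S0  S17 
   S15    S3  S18  S15 
   S16    S3   S6   S7 
   S17    S6  S19  S17 
   S18    S6   S0  S10 
   S19    S0   S1   S2 
(> = start, * = accepting)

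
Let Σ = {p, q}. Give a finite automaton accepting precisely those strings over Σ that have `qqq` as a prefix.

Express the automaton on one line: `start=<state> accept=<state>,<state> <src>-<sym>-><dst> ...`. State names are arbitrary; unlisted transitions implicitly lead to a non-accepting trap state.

start=S0 accept=S3 S0-p->S4 S0-q->S1 S1-p->S4 S1-q->S2 S2-p->S4 S2-q->S3 S3-p->S3 S3-q->S3 S4-p->S4 S4-q->S4

Walk along `qqq` while the input agrees: from S0 take `q` to S1, and so on. Any deviation drops to the rejecting sink S4. Once S3 is reached the prefix is confirmed and every continuation is accepted.
With 5 states:
        p   q  
>  S0   S4  S1 
   S1   S4  S2 
   S2   S4  S3 
 * S3   S3  S3 
   S4   S4  S4 
(> = start, * = accepting)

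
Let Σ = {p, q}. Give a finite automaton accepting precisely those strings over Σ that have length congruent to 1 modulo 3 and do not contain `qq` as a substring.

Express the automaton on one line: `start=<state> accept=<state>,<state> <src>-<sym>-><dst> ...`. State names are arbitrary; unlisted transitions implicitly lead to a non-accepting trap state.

start=A accept=B,C A-p->B A-q->C B-p->D B-q->E C-p->D C-q->F D-p->A D-q->G E-p->A E-q->F F-p->F F-q->F G-p->B G-q->F

Handle the two conditions separately and then intersect. The first has 3 states tracking the input length modulo 3; the second has 3 states tracking partial matches of the forbidden pattern `qq`. A product state is a pair (one from each), accepting exactly when both do. Minimizing collapses redundant product states.
       p  q 
>  A   B  C 
 * B   D  E 
 * C   D  F 
   D   A  G 
   E   A  F 
   F   F  F 
   G   B  F 
(> = start, * = accepting)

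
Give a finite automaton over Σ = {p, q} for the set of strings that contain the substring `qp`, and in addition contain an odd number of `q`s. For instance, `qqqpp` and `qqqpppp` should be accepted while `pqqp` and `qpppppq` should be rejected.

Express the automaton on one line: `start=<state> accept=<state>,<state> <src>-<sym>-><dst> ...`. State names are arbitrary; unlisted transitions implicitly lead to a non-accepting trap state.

start=s0 accept=s2 s0-p->s0 s0-q->s1 s1-p->s2 s1-q->s3 s2-p->s2 s2-q->s4 s3-p->s4 s3-q->s1 s4-p->s4 s4-q->s2

Run two small machines in parallel and take their product. One (3 states) tracks whether and how much of `qp` has been seen; the other (2 states) tracks the count of `q`s modulo 2. Each combined state is a pair, one component from each; accept when both components accept.
A 5-state machine:
        p   q  
>  s0   s0  s1 
   s1   s2  s3 
 * s2   s2  s4 
   s3   s4  s1 
   s4   s4  s2 
(> = start, * = accepting)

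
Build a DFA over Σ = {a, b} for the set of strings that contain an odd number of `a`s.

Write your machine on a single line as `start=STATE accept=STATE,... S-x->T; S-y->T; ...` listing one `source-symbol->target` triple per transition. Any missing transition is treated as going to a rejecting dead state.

start=s0; accept=s1; s0-a->s1; s0-b->s0; s1-a->s0; s1-b->s1

The only thing that matters is how many `a`s have appeared, reduced mod 2. Use one state per residue: s0 for 0, …, s1 for 1. Reading `a` moves to the next residue; anything else stays put. s1 is accepting.
A 2-state machine:
        a   b  
>  s0   s1  s0 
 * s1   s0  s1 
(> = start, * = accepting)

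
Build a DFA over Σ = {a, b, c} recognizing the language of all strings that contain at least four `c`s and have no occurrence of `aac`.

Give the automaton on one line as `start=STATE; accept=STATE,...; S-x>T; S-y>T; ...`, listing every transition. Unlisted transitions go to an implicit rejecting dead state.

start=s0; accept=s12,s14,s15; s0-a>s1; s0-b>s0; s0-c>s2; s1-a>s3; s1-b>s0; s1-c>s2; s2-a>s4; s2-b>s2; s2-c>s5; s3-a>s3; s3-b>s0; s3-c>s6; s4-a>s7; s4-b>s2; s4-c>s5; s5-a>s8; s5-b>s5; s5-c>s9; s6-a>s6; s6-b>s6; s6-c>s6; s7-a>s7; s7-b>s2; s7-c>s6; s8-a>s10; s8-b>s5; s8-c>s9; s9-a>s11; s9-b>s9; s9-c>s12; s10-a>s10; s10-b>s5; s10-c>s6; s11-a>s13; s11-b>s9; s11-c>s12; s12-a>s14; s12-b>s12; s12-c>s12; s13-a>s13; s13-b>s9; s13-c>s6; s14-a>s15; s14-b>s12; s14-c>s12; s15-a>s15; s15-b>s12; s15-c>s6

Run two small machines in parallel and take their product. One (6 states) tracks the count of `c`s, saturating at 5; the other (4 states) tracks partial matches of the forbidden pattern `aac`. Each combined state is a pair, one component from each; accept when both components accept. Minimizing collapses redundant product states.
A 16-state machine:
          a    b    c  
>  s0     s1   s0   s2 
   s1     s3   s0   s2 
   s2     s4   s2   s5 
   s3     s3   s0   s6 
   s4     s7   s2   s5 
   s5     s8   s5   s9 
   s6     s6   s6   s6 
   s7     s7   s2   s6 
   s8    s10   s5   s9 
   s9    s11   s9  s12 
   s10   s10   s5   s6 
   s11   s13   s9  s12 
 * s12   s14  s12  s12 
   s13   s13   s9   s6 
 * s14   s15  s12  s12 
 * s15   s15  s12   s6 
(> = start, * = accepting)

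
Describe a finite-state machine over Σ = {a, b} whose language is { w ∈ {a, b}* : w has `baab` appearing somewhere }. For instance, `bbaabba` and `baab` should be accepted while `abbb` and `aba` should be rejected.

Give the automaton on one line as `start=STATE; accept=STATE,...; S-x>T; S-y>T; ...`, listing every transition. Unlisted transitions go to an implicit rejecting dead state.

Track how much of `baab` has been matched so far: state S0 is no progress, S4 is the absorbing accept state reached once `baab` has occurred. Intermediate states record partial matches; on a mismatch, fall back to the longest reusable overlap.
5 states suffice.
        a   b  
>  S0   S0  S1 
   S1   S2  S1 
   S2   S3  S1 
   S3   S0  S4 
 * S4   S4  S4 
(> = start, * = accepting)

start=S0; accept=S4; S0-a>S0; S0-b>S1; S1-a>S2; S1-b>S1; S2-a>S3; S2-b>S1; S3-a>S0; S3-b>S4; S4-a>S4; S4-b>S4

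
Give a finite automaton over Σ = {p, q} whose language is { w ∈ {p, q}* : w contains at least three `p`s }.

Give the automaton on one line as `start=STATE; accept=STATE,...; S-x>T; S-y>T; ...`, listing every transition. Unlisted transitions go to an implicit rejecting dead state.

Only the number of `p`s matters, and only up to 4. Make a chain S0 → S1 → S2 → S3 → S4 advanced by each `p` (with S4 absorbing); every other symbol self-loops. The accepting set is {S3, S4}.
5 states suffice.
        p   q  
>  S0   S1  S0 
   S1   S2  S1 
   S2   S3  S2 
 * S3   S4  S3 
 * S4   S4  S4 
(> = start, * = accepting)

start=S0; accept=S3,S4; S0-p>S1; S0-q>S0; S1-p>S2; S1-q>S1; S2-p>S3; S2-q>S2; S3-p>S4; S3-q>S3; S4-p>S4; S4-q>S4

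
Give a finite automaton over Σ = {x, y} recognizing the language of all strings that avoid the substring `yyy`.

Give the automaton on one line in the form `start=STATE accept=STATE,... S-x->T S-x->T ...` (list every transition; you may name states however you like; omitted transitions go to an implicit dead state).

This is the complement of 'contains `yyy`'. Use the same substring-matching states — S0 through S3 holding how much of `yyy` has just been matched — but flip the accepting set: everything except the trap S3 accepts.
With 4 states:
        x   y  
>* S0   S0  S1 
 * S1   S0  S2 
 * S2   S0  S3 
   S3   S3  S3 
(> = start, * = accepting)

start=S0 accept=S0,S1,S2 S0-x->S0 S0-y->S1 S1-x->S0 S1-y->S2 S2-x->S0 S2-y->S3 S3-x->S3 S3-y->S3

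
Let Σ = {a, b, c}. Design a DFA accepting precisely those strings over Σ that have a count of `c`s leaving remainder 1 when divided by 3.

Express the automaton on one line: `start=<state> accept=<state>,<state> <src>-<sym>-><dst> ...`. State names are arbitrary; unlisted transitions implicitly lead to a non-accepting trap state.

The only thing that matters is how many `c`s have appeared, reduced mod 3. Use one state per residue: s0 for 0, …, s2 for 2. Reading `c` moves to the next residue; anything else stays put. s1 is accepting.
With 3 states:
        a   b   c  
>  s0   s0  s0  s1 
 * s1   s1  s1  s2 
   s2   s2  s2  s0 
(> = start, * = accepting)

start=s0 accept=s1 s0-a->s0 s0-b->s0 s0-c->s1 s1-a->s1 s1-b->s1 s1-c->s2 s2-a->s2 s2-b->s2 s2-c->s0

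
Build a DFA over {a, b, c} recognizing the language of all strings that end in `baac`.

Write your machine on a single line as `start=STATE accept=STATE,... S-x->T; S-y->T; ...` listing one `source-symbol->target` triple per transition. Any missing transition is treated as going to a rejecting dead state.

Remember how much of `baac` the current input suffix matches. State q0 means no match yet; q1 means the last symbol is `b`; q2 means the last 2 symbols are `ba`; q3 means the last 3 symbols are `baa`; q4 means the last 4 symbols are `baac`. Only q4 accepts. On a mismatch, fall back to the longest proper suffix that is still a prefix of `baac`.
A 5-state machine:
        a   b   c  
>  q0   q0  q1  q0 
   q1   q2  q1  q0 
   q2   q3  q1  q0 
   q3   q0  q1  q4 
 * q4   q0  q1  q0 
(> = start, * = accepting)

start=q0; accept=q4; q0-a->q0; q0-b->q1; q0-c->q0; q1-a->q2; q1-b->q1; q1-c->q0; q2-a->q3; q2-b->q1; q2-c->q0; q3-a->q0; q3-b->q1; q3-c->q4; q4-a->q0; q4-b->q1; q4-c->q0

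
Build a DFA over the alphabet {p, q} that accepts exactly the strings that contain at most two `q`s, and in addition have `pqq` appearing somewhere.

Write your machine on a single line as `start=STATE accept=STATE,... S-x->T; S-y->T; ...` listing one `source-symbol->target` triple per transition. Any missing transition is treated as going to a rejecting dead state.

Run two small machines in parallel and take their product. One (4 states) tracks the count of `q`s, saturating at 3; the other (4 states) tracks whether and how much of `pqq` has been seen. Each combined state is a pair, one component from each; accept when both components accept. Equivalent product states are then merged.
A 5-state machine:
       p  q 
>  A   B  C 
   B   B  D 
   C   C  C 
   D   C  E 
 * E   E  C 
(> = start, * = accepting)

start=A; accept=E; A-p->B; A-q->C; B-p->B; B-q->D; C-p->C; C-q->C; D-p->C; D-q->E; E-p->E; E-q->C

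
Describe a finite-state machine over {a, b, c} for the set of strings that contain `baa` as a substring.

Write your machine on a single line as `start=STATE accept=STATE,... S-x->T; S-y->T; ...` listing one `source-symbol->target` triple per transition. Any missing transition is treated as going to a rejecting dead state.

Track how much of `baa` has been matched so far: state S0 is no progress, S3 is the absorbing accept state reached once `baa` has occurred. Intermediate states record partial matches; on a mismatch, fall back to the longest reusable overlap.
4 states suffice.
        a   b   c  
>  S0   S0  S1  S0 
   S1   S2  S1  S0 
   S2   S3  S1  S0 
 * S3   S3  S3  S3 
(> = start, * = accepting)

start=S0; accept=S3; S0-a->S0; S0-b->S1; S0-c->S0; S1-a->S2; S1-b->S1; S1-c->S0; S2-a->S3; S2-b->S1; S2-c->S0; S3-a->S3; S3-b->S3; S3-c->S3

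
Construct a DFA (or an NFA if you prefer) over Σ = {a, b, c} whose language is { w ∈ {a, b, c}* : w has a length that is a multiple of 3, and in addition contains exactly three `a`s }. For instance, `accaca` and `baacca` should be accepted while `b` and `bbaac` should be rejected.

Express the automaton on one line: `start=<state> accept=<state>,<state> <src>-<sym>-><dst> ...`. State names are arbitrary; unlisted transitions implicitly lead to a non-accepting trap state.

Build one automaton per condition and run them in lockstep. One (3 states) tracks the input length modulo 3; the other (5 states) tracks the count of `a`s, saturating at 4. Each combined state is a pair, one component from each; accept when both components accept. Equivalent product states are then merged.
With 13 states:
          a    b    c  
>  s0     s1   s2   s2 
   s1     s3   s4   s4 
   s2     s4   s5   s5 
   s3     s6   s7   s7 
   s4     s7   s8   s8 
   s5     s8   s0   s0 
 * s6     s9  s10  s10 
   s7    s10  s11  s11 
   s8    s11   s1   s1 
   s9     s9   s9   s9 
   s10    s9  s12  s12 
   s11   s12   s3   s3 
   s12    s9   s6   s6 
(> = start, * = accepting)

start=s0 accept=s6 s0-a->s1 s0-b->s2 s0-c->s2 s1-a->s3 s1-b->s4 s1-c->s4 s2-a->s4 s2-b->s5 s2-c->s5 s3-a->s6 s3-b->s7 s3-c->s7 s4-a->s7 s4-b->s8 s4-c->s8 s5-a->s8 s5-b->s0 s5-c->s0 s6-a->s9 s6-b->s10 s6-c->s10 s7-a->s10 s7-b->s11 s7-c->s11 s8-a->s11 s8-b->s1 s8-c->s1 s9-a->s9 s9-b->s9 s9-c->s9 s10-a->s9 s10-b->s12 s10-c->s12 s11-a->s12 s11-b->s3 s11-c->s3 s12-a->s9 s12-b->s6 s12-c->s6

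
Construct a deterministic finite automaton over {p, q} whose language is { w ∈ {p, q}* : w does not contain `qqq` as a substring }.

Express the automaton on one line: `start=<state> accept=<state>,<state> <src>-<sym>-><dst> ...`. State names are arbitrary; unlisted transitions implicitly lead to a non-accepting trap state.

start=s0 accept=s0,s1,s2 s0-p->s0 s0-q->s1 s1-p->s0 s1-q->s2 s2-p->s0 s2-q->s3 s3-p->s3 s3-q->s3

Track partial matches of the forbidden pattern `qqq`. State s3 is a dead state reached once `qqq` has occurred; every other state accepts. s0 means no part of `qqq` is currently matched.
4 states suffice.
        p   q  
>* s0   s0  s1 
 * s1   s0  s2 
 * s2   s0  s3 
   s3   s3  s3 
(> = start, * = accepting)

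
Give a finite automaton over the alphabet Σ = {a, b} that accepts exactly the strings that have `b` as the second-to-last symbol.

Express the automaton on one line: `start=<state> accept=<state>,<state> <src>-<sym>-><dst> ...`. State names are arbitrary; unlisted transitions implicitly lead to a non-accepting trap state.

A DFA must remember the last 2 symbols (since which symbol is second-to-last isn't known until the input ends). Use one state per possible window of the last ≤2 symbols; accept from those whose window starts with `b`.
7 states suffice.
        a   b  
>  S0   S1  S2 
   S1   S3  S4 
   S2   S5  S6 
   S3   S3  S4 
   S4   S5  S6 
 * S5   S3  S4 
 * S6   S5  S6 
(> = start, * = accepting)

start=S0 accept=S5,S6 S0-a->S1 S0-b->S2 S1-a->S3 S1-b->S4 S2-a->S5 S2-b->S6 S3-a->S3 S3-b->S4 S4-a->S5 S4-b->S6 S5-a->S3 S5-b->S4 S6-a->S5 S6-b->S6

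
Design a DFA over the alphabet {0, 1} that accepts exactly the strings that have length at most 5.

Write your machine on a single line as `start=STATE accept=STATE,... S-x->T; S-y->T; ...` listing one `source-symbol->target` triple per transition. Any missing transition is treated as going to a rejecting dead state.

start=q0; accept=q0,q1,q2,q3,q4,q5; q0-0->q1; q0-1->q1; q1-0->q2; q1-1->q2; q2-0->q3; q2-1->q3; q3-0->q4; q3-1->q4; q4-0->q5; q4-1->q5; q5-0->q6; q5-1->q6; q6-0->q6; q6-1->q6

We only need to distinguish lengths 0, 1, …, 5, and '>5'. Chain q0 → q1 → q2 → q3 → q4 → q5 → q6 on every symbol, with q6 looping. Accepting states: {q0, q1, q2, q3, q4, q5}.
With 7 states:
        0   1  
>* q0   q1  q1 
 * q1   q2  q2 
 * q2   q3  q3 
 * q3   q4  q4 
 * q4   q5  q5 
 * q5   q6  q6 
   q6   q6  q6 
(> = start, * = accepting)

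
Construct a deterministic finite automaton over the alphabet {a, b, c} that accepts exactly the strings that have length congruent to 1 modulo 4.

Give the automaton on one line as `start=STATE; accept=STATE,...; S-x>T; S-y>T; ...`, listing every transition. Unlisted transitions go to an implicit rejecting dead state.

Count input length modulo 4: every symbol advances one step around the cycle q0 → q1 → q2 → q3 → q0. Accept at q1.
A 4-state machine:
        a   b   c  
>  q0   q1  q1  q1 
 * q1   q2  q2  q2 
   q2   q3  q3  q3 
   q3   q0  q0  q0 
(> = start, * = accepting)

start=q0; accept=q1; q0-a>q1; q0-b>q1; q0-c>q1; q1-a>q2; q1-b>q2; q1-c>q2; q2-a>q3; q2-b>q3; q2-c>q3; q3-a>q0; q3-b>q0; q3-c>q0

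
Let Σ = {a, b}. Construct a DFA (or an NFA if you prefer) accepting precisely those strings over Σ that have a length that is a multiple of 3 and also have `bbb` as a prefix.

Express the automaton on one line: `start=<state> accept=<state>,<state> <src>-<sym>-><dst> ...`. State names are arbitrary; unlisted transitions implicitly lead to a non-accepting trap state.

start=S0 accept=S4 S0-a->S1 S0-b->S2 S1-a->S1 S1-b->S1 S2-a->S1 S2-b->S3 S3-a->S1 S3-b->S4 S4-a->S5 S4-b->S5 S5-a->S6 S5-b->S6 S6-a->S4 S6-b->S4

Handle the two conditions separately and then intersect. The first has 3 states tracking the input length modulo 3; the second has 5 states tracking whether the input so far still matches the prefix `bbb`. A product state is a pair (one from each), accepting exactly when both do. Equivalent product states are then merged.
        a   b  
>  S0   S1  S2 
   S1   S1  S1 
   S2   S1  S3 
   S3   S1  S4 
 * S4   S5  S5 
   S5   S6  S6 
   S6   S4  S4 
(> = start, * = accepting)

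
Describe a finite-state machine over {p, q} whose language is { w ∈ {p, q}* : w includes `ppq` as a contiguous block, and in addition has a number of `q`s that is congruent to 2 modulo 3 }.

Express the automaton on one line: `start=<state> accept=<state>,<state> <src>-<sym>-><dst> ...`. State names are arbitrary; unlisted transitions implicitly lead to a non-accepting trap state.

start=s0 accept=s9 s0-p->s1 s0-q->s2 s1-p->s3 s1-q->s2 s2-p->s4 s2-q->s5 s3-p->s3 s3-q->s6 s4-p->s7 s4-q->s5 s5-p->s8 s5-q->s0 s6-p->s6 s6-q->s9 s7-p->s7 s7-q->s9 s8-p->s10 s8-q->s0 s9-p->s9 s9-q->s11 s10-p->s10 s10-q->s11 s11-p->s11 s11-q->s6

Handle the two conditions separately and then intersect. One (4 states) tracks whether and how much of `ppq` has been seen; the other (3 states) tracks the count of `q`s modulo 3. Each combined state is a pair, one component from each; accept when both components accept.
12 states suffice.
          p    q  
>  s0     s1   s2 
   s1     s3   s2 
   s2     s4   s5 
   s3     s3   s6 
   s4     s7   s5 
   s5     s8   s0 
   s6     s6   s9 
   s7     s7   s9 
   s8    s10   s0 
 * s9     s9  s11 
   s10   s10  s11 
   s11   s11   s6 
(> = start, * = accepting)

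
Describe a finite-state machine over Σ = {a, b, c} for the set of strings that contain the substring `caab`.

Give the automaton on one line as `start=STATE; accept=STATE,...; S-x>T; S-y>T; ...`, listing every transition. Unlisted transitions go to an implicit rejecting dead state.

start=S0; accept=S4; S0-a>S0; S0-b>S0; S0-c>S1; S1-a>S2; S1-b>S0; S1-c>S1; S2-a>S3; S2-b>S0; S2-c>S1; S3-a>S0; S3-b>S4; S3-c>S1; S4-a>S4; S4-b>S4; S4-c>S4

Track how much of `caab` has been matched so far: state S0 is no progress, S4 is the absorbing accept state reached once `caab` has occurred. Intermediate states record partial matches; on a mismatch, fall back to the longest reusable overlap.
A 5-state machine:
        a   b   c  
>  S0   S0  S0  S1 
   S1   S2  S0  S1 
   S2   S3  S0  S1 
   S3   S0  S4  S1 
 * S4   S4  S4  S4 
(> = start, * = accepting)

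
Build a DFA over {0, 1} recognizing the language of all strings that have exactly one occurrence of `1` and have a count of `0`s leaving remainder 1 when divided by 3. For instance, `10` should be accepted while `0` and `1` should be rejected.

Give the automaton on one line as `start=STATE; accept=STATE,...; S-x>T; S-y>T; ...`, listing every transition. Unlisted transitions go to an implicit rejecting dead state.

Handle the two conditions separately and then intersect. One (3 states) tracks the count of `1`s, saturating at 2; the other (3 states) tracks the count of `0`s modulo 3. Each combined state is a pair, one component from each; accept when both components accept. After merging equivalent states the machine shrinks.
A 7-state machine:
        0   1  
>  q0   q1  q2 
   q1   q3  q4 
   q2   q4  q5 
   q3   q0  q6 
 * q4   q6  q5 
   q5   q5  q5 
   q6   q2  q5 
(> = start, * = accepting)

start=q0; accept=q4; q0-0>q1; q0-1>q2; q1-0>q3; q1-1>q4; q2-0>q4; q2-1>q5; q3-0>q0; q3-1>q6; q4-0>q6; q4-1>q5; q5-0>q5; q5-1>q5; q6-0>q2; q6-1>q5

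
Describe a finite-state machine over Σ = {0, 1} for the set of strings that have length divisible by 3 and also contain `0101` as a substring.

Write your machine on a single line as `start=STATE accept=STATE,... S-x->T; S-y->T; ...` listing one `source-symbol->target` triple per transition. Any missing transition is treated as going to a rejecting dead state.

Handle the two conditions separately and then intersect. One (3 states) tracks the input length modulo 3; the other (5 states) tracks whether and how much of `0101` has been seen. Each combined state is a pair, one component from each; accept when both components accept.
A 15-state machine:
          0    1  
>  s0     s1   s2 
   s1     s3   s4 
   s2     s3   s5 
   s3     s6   s7 
   s4     s8   s0 
   s5     s6   s0 
   s6     s1   s9 
   s7    s10   s2 
   s8     s1  s11 
   s9    s12   s5 
   s10    s3  s13 
   s11   s13  s13 
   s12    s6  s14 
   s13   s14  s14 
 * s14   s11  s11 
(> = start, * = accepting)

start=s0; accept=s14; s0-0->s1; s0-1->s2; s1-0->s3; s1-1->s4; s2-0->s3; s2-1->s5; s3-0->s6; s3-1->s7; s4-0->s8; s4-1->s0; s5-0->s6; s5-1->s0; s6-0->s1; s6-1->s9; s7-0->s10; s7-1->s2; s8-0->s1; s8-1->s11; s9-0->s12; s9-1->s5; s10-0->s3; s10-1->s13; s11-0->s13; s11-1->s13; s12-0->s6; s12-1->s14; s13-0->s14; s13-1->s14; s14-0->s11; s14-1->s11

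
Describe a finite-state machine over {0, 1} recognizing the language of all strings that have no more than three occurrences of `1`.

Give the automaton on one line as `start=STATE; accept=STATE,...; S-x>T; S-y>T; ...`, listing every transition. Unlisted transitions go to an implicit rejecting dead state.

Count `1`s, saturating at 4: states s0 through s3 mean 0 through 3 `1`s seen; s4 means more than 3. Each `1` increments (capped at s4); other symbols loop. Accept from {s0, s1, s2, s3}.
With 5 states:
        0   1  
>* s0   s0  s1 
 * s1   s1  s2 
 * s2   s2  s3 
 * s3   s3  s4 
   s4   s4  s4 
(> = start, * = accepting)

start=s0; accept=s0,s1,s2,s3; s0-0>s0; s0-1>s1; s1-0>s1; s1-1>s2; s2-0>s2; s2-1>s3; s3-0>s3; s3-1>s4; s4-0>s4; s4-1>s4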